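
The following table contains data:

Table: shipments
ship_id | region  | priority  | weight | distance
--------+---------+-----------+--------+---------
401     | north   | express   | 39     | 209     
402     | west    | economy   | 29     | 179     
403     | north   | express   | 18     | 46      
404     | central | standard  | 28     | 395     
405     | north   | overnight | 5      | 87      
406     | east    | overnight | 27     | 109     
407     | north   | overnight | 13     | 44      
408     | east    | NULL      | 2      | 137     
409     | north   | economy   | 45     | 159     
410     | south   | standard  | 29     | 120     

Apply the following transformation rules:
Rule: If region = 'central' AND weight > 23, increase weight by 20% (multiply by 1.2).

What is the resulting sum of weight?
240.6

Step 1: Find records where region = 'central' AND weight > 23
Step 2: 1 records match, summing to 28
Step 3: After multiplier: 28 × 1.2 = 33.6
Step 4: Unaffected records sum: 207
Step 5: Final sum = 33.6 + 207 = 240.6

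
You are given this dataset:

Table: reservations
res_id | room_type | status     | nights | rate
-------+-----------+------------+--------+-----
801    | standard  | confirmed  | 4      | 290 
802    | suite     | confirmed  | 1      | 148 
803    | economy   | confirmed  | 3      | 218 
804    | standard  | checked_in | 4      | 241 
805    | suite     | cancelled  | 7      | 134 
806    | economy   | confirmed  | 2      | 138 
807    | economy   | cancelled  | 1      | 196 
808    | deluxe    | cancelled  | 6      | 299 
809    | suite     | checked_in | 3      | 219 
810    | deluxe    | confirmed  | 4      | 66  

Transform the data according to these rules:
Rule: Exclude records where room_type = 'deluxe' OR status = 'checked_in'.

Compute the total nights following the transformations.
18

Step 1: Find records where room_type = 'deluxe' OR status = 'checked_in'
Step 2: 4 records match, summing to 17
Step 3: Original sum: 35
Step 4: Remaining sum = 35 - 17 = 18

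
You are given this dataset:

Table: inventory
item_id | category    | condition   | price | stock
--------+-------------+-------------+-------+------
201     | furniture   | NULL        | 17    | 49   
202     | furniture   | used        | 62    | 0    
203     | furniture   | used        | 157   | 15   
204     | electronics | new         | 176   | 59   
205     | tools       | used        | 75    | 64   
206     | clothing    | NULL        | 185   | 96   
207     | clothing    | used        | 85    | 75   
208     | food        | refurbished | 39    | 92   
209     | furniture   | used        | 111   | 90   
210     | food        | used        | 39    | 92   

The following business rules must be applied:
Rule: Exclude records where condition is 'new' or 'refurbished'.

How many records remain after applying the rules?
8

Step 1: Count records to exclude
  - 1 (new) + 1 (refurbished) = 2 records
Step 2: Total records: 10
Step 3: Remaining = 10 - 2 = 8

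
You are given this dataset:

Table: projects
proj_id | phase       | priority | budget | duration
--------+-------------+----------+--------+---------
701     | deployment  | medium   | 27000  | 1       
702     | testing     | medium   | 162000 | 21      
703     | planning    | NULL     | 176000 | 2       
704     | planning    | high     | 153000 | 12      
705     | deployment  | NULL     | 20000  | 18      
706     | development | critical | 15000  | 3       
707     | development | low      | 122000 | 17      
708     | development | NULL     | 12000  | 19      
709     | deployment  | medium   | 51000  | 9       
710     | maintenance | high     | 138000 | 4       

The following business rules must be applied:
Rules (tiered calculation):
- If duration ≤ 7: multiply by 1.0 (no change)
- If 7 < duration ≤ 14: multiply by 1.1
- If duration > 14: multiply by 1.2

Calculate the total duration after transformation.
123.1

Step 1: Tier 1 (duration ≤ 7): 4 records, sum = 10 × 1.0 = 10.0
Step 2: Tier 2 (7 < duration ≤ 14): 2 records, sum = 21 × 1.1 = 23.1
Step 3: Tier 3 (duration > 14): 4 records, sum = 75 × 1.2 = 90.0
Step 4: Final sum = 10.0 + 23.1 + 90.0 = 123.1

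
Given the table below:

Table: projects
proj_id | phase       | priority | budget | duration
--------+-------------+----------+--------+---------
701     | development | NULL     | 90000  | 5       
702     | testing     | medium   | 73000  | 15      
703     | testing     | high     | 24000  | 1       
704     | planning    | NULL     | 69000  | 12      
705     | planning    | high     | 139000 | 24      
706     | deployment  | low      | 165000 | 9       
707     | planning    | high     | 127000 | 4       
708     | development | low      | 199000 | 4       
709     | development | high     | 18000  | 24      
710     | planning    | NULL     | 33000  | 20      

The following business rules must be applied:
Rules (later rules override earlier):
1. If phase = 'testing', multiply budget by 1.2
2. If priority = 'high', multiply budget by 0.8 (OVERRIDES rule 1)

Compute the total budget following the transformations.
890000.0

Step 1: Rule 2 takes priority for records with priority = 'high'
  - 4 records: 308000 × 0.8 = 246400.0
Step 2: Rule 1 applies to remaining records with phase = 'testing'
  - 1 records: 73000 × 1.2 = 87600.0
Step 3: Other records unchanged: 556000
Step 4: Final sum = 246400.0 + 87600.0 + 556000 = 890000.0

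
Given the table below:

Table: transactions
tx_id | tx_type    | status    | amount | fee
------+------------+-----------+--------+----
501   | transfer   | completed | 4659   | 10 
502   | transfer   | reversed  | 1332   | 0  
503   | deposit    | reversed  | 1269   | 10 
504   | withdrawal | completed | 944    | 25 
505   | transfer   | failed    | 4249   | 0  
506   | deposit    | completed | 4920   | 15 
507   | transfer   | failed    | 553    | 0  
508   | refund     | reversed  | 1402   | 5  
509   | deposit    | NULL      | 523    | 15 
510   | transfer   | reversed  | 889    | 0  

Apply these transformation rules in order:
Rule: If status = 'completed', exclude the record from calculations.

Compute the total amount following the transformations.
10217

Step 1: Identify records where status = 'completed'
Step 2: The excluded records sum to 10523
Step 3: Original total amount = 20740
Step 4: Remaining total = 20740 - 10523 = 10217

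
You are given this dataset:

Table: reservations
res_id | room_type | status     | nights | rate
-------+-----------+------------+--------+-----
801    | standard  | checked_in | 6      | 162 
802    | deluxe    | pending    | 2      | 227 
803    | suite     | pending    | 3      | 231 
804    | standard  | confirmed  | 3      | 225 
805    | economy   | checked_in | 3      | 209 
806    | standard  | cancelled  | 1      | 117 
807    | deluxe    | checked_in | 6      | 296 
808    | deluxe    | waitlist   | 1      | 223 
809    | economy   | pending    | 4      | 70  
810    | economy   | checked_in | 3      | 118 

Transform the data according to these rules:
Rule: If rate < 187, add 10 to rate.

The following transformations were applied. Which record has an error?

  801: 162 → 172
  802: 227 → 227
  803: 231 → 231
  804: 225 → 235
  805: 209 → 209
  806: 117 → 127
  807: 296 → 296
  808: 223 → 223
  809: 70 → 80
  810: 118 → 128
Record 804 has an error. The correct transformed value should be 225, not 235.

Step 1: Check each record against the rule
Step 2: Record 804 has rate = 225
Step 3: Since 225 >= 187, the bonus should not have been applied
Step 4: Correct value = 225, but claimed value = 235
Conclusion: Record 804 has the error.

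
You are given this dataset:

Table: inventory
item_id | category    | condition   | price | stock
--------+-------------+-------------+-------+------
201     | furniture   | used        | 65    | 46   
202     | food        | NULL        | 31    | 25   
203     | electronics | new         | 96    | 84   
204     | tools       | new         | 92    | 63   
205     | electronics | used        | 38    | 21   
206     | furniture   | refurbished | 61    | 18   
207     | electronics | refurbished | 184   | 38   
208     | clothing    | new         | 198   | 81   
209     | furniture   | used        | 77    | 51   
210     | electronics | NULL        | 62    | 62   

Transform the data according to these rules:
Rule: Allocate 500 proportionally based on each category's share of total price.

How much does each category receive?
clothing: 109.51, electronics: 210.18, food: 17.15, furniture: 112.28, tools: 50.88

Step 1: Calculate total price = 904
Step 2: Calculate each category's proportion:
  clothing: 198/904 = 21.90% → 109.51
  electronics: 380/904 = 42.04% → 210.18
  food: 31/904 = 3.43% → 17.15
  furniture: 203/904 = 22.46% → 112.28
  tools: 92/904 = 10.18% → 50.88
Step 3: Verify: sum of allocations ≈ 500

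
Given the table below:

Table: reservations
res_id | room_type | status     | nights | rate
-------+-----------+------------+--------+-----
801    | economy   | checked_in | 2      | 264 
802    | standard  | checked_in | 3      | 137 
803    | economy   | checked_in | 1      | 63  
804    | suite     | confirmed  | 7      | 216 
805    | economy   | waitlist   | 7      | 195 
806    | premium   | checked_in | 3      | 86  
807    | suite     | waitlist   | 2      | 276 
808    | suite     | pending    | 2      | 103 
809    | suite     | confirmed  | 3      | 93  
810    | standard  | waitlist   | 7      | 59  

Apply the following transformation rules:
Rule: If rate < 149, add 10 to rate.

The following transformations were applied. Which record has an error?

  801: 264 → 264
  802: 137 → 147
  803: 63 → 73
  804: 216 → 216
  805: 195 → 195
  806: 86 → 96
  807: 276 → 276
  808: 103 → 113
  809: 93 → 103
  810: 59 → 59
Record 810 has an error. The correct transformed value should be 69, not 59.

Step 1: Check each record against the rule
Step 2: Record 810 has rate = 59
Step 3: Since 59 < 149, the bonus should have been applied
Step 4: Correct value = 69, but claimed value = 59
Conclusion: Record 810 has the error.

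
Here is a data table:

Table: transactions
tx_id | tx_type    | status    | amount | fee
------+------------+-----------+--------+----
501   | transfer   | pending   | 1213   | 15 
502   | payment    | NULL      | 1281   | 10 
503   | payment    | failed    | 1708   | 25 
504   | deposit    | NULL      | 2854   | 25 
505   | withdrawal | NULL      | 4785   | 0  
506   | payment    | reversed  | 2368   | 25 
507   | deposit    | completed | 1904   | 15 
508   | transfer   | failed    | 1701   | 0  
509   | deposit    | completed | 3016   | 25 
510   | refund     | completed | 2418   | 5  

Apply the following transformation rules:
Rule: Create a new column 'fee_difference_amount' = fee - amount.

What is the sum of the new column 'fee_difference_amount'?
-23103

Step 1: For each record, compute fee - amount
Example calculations:
  15 - 1213 = -1198
  10 - 1281 = -1271
  25 - 1708 = -1683
  ...
Step 2: Sum all derived values
Step 3: Total = -23103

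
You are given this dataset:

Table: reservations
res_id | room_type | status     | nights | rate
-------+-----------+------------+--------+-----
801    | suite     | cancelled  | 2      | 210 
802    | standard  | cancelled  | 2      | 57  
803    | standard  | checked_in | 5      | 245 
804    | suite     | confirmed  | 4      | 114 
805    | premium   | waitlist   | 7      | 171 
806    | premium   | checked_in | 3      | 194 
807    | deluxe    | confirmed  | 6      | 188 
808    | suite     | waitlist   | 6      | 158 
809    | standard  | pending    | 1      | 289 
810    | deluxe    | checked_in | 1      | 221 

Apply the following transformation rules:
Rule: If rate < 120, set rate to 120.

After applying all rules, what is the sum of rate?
1916

Step 1: 2 records have rate < 120
Step 2: These records originally summed to 171
Step 3: After setting to minimum: 2 × 120 = 240
Step 4: Unaffected records sum: 1676
Step 5: Final sum = 240 + 1676 = 1916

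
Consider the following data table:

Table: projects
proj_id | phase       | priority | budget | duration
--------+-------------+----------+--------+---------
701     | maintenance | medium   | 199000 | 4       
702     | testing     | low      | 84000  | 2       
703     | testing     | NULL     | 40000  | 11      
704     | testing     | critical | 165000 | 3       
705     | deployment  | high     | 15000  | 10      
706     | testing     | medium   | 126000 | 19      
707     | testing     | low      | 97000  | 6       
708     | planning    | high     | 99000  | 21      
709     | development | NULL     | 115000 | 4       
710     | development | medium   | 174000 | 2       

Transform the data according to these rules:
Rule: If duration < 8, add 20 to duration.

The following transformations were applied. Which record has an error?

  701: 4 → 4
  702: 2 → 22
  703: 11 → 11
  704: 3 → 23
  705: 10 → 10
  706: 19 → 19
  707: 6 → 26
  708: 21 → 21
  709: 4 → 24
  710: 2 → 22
Record 701 has an error. The correct transformed value should be 24, not 4.

Step 1: Check each record against the rule
Step 2: Record 701 has duration = 4
Step 3: Since 4 < 8, the bonus should have been applied
Step 4: Correct value = 24, but claimed value = 4
Conclusion: Record 701 has the error.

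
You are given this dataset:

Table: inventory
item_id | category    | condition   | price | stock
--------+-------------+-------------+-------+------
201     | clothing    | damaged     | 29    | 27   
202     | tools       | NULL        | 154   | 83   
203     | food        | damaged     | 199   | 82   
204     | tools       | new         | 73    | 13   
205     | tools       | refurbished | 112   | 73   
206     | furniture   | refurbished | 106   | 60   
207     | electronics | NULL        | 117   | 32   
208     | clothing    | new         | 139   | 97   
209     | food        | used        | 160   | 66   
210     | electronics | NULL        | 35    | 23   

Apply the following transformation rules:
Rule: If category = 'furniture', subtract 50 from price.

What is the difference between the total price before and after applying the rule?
50

Step 1: Original sum of price = 1124
Step 2: 1 records have category = 'furniture'
Step 3: Each affected record changes by -50
Step 4: Total change = 1 × -50 = -50
Step 5: New sum = 1124 + -50 = 1074
Step 6: Difference = |1074 - 1124| = 50
        (Sum decreased by 50)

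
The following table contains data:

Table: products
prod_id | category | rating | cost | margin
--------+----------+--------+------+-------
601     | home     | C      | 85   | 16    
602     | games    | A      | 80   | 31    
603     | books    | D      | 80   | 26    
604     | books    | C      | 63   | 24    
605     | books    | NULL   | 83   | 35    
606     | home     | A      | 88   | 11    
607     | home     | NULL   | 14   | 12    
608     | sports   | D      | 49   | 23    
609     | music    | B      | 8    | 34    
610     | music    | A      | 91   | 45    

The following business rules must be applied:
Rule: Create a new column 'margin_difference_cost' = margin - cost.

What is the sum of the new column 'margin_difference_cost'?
-384

Step 1: For each record, compute margin - cost
Example calculations:
  16 - 85 = -69
  31 - 80 = -49
  26 - 80 = -54
  ...
Step 2: Sum all derived values
Step 3: Total = -384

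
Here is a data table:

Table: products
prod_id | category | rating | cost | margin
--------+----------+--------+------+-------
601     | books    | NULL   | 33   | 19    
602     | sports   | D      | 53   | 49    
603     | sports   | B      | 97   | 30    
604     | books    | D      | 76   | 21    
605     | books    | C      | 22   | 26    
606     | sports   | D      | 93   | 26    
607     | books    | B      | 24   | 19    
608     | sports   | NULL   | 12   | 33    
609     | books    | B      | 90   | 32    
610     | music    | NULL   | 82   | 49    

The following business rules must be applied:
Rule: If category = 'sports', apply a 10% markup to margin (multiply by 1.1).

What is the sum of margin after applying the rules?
317.8

Step 1: Records with category = 'sports' have total margin = 138
Step 2: Apply multiplier: 138 × 1.1 = 151.8
Step 3: Other records total: 166
Step 4: Final sum = 151.8 + 166 = 317.8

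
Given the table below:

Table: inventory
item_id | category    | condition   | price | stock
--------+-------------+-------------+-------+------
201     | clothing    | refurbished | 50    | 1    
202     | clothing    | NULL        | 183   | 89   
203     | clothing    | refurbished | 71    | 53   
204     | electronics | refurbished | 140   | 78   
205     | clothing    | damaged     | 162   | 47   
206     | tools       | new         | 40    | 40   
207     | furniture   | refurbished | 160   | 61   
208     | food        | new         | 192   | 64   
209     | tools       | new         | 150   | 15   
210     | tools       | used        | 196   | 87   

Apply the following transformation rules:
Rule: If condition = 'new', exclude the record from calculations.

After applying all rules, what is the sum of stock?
416

Step 1: Identify records where condition = 'new'
Step 2: The excluded records sum to 119
Step 3: Original total stock = 535
Step 4: Remaining total = 535 - 119 = 416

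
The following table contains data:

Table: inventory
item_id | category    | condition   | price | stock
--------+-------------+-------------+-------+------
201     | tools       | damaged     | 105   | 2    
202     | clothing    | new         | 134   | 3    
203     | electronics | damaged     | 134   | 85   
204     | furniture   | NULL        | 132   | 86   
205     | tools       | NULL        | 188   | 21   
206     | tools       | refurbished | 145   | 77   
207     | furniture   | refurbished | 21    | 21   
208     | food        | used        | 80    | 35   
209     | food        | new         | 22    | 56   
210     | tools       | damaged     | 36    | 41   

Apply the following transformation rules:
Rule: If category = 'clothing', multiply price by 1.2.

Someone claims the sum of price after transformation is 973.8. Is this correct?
No, the correct result is 1023.8.

Step 1: Calculate the correct sum after transformation
Step 2: Apply multiplier 1.2 to records where category = 'clothing'
Step 3: Correct result = 1023.8
Step 4: Claimed result = 973.8
Step 5: 1023.8 ≠ 973.8
Conclusion: The claimed result is incorrect. The correct answer is 1023.8.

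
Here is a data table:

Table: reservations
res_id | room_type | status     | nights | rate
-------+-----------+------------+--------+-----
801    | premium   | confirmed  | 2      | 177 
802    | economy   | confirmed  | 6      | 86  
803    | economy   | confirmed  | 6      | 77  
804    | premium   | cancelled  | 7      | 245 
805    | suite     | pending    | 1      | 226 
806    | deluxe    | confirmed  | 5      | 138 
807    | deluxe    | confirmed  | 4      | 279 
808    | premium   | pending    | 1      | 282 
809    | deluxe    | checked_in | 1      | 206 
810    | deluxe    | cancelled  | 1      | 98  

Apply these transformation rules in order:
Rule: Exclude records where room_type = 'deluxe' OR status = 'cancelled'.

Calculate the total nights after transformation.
16

Step 1: Find records where room_type = 'deluxe' OR status = 'cancelled'
Step 2: 5 records match, summing to 18
Step 3: Original sum: 34
Step 4: Remaining sum = 34 - 18 = 16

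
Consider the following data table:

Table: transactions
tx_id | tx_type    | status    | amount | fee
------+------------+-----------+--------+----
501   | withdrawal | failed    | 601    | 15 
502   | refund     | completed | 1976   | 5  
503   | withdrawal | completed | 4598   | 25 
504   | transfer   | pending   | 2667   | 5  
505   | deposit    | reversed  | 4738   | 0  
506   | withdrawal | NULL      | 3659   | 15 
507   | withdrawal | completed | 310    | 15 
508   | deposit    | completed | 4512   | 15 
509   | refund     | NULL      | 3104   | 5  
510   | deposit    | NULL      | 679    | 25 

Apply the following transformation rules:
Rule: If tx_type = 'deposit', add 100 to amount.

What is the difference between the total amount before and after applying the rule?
300

Step 1: Original sum of amount = 26844
Step 2: 3 records have tx_type = 'deposit'
Step 3: Each affected record changes by 100
Step 4: Total change = 3 × 100 = 300
Step 5: New sum = 26844 + 300 = 27144
Step 6: Difference = |27144 - 26844| = 300
        (Sum increased by 300)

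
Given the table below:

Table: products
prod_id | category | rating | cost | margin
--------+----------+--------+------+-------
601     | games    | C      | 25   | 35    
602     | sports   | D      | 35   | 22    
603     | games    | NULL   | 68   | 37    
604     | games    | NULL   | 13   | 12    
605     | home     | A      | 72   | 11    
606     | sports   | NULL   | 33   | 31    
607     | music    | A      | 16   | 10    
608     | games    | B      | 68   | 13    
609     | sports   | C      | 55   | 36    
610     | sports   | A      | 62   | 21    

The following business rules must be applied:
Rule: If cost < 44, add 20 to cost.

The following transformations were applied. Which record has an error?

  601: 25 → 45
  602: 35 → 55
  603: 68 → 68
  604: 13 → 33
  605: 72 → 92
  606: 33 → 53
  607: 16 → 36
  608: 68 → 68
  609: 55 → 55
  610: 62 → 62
Record 605 has an error. The correct transformed value should be 72, not 92.

Step 1: Check each record against the rule
Step 2: Record 605 has cost = 72
Step 3: Since 72 >= 44, the bonus should not have been applied
Step 4: Correct value = 72, but claimed value = 92
Conclusion: Record 605 has the error.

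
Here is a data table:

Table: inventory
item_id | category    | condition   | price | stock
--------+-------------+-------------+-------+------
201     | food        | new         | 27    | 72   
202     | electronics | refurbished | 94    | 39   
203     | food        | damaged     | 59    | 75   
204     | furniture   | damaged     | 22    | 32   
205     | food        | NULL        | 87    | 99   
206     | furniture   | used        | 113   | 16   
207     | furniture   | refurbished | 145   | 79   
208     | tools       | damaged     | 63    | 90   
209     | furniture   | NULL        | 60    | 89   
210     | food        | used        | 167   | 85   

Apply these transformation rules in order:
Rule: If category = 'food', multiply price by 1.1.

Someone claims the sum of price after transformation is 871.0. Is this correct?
Yes, the result is correct.

Step 1: Calculate the correct sum after transformation
Step 2: Apply multiplier 1.1 to records where category = 'food'
Step 3: Correct result = 871.0
Step 4: Claimed result = 871.0
Step 5: 871.0 = 871.0 ✓
Conclusion: The claimed result is correct.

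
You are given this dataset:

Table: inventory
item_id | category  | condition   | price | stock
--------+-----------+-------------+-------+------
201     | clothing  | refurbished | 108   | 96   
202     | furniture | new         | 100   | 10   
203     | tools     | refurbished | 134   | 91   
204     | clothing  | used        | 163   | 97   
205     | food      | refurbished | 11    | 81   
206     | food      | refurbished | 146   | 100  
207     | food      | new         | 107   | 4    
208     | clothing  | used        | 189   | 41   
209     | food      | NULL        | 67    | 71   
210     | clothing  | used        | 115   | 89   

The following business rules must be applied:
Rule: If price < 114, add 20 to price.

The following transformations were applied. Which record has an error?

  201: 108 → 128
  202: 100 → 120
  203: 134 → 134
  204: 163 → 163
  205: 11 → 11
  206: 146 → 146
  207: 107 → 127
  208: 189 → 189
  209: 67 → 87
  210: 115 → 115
Record 205 has an error. The correct transformed value should be 31, not 11.

Step 1: Check each record against the rule
Step 2: Record 205 has price = 11
Step 3: Since 11 < 114, the bonus should have been applied
Step 4: Correct value = 31, but claimed value = 11
Conclusion: Record 205 has the error.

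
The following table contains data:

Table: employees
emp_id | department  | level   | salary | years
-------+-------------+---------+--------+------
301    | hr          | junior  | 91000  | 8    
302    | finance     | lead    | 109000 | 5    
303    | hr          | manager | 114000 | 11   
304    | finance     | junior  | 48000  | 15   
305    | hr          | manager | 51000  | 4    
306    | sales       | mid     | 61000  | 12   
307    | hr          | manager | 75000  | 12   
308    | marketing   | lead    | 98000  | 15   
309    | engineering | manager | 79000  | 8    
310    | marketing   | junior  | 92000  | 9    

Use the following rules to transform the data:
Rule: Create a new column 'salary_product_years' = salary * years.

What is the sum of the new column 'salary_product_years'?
8013000

Step 1: For each record, compute salary * years
Example calculations:
  91000 * 8 = 728000
  109000 * 5 = 545000
  114000 * 11 = 1254000
  ...
Step 2: Sum all derived values
Step 3: Total = 8013000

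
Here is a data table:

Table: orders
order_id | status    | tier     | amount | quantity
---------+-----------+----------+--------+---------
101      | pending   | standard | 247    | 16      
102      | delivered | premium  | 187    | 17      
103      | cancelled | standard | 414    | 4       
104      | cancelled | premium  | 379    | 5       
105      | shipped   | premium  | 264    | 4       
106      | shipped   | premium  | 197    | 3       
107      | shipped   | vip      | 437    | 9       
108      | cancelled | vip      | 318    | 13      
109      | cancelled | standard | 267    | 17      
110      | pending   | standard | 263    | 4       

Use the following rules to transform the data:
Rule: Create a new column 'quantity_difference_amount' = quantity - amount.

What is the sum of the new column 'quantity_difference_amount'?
-2881

Step 1: For each record, compute quantity - amount
Example calculations:
  16 - 247 = -231
  17 - 187 = -170
  4 - 414 = -410
  ...
Step 2: Sum all derived values
Step 3: Total = -2881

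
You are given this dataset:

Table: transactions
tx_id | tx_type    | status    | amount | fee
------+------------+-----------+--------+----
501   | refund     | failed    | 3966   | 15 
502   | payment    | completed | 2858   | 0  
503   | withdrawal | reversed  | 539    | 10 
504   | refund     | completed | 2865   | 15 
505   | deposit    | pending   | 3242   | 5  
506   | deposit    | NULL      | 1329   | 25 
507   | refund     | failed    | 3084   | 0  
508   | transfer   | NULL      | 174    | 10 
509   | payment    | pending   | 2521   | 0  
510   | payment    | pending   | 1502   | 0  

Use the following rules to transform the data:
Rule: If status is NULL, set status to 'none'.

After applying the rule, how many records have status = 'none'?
2

Step 1: Count records where status IS NULL
Step 2: Found 2 records with NULL status
Step 3: These records will have status set to 'none'
Step 4: Records already having status = 'none': 0
Step 5: Answer: 2 + 0 = 2 records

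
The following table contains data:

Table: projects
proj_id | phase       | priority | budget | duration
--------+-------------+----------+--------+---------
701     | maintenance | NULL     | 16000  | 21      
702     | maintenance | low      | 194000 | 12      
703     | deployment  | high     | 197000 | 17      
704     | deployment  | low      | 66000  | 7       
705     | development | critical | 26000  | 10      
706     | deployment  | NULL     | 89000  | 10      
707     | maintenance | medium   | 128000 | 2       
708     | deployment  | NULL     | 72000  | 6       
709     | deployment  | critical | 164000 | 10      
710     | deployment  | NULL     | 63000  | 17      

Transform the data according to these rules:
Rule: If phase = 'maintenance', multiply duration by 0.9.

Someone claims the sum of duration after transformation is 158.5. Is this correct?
No, the correct result is 108.5.

Step 1: Calculate the correct sum after transformation
Step 2: Apply multiplier 0.9 to records where phase = 'maintenance'
Step 3: Correct result = 108.5
Step 4: Claimed result = 158.5
Step 5: 108.5 ≠ 158.5
Conclusion: The claimed result is incorrect. The correct answer is 108.5.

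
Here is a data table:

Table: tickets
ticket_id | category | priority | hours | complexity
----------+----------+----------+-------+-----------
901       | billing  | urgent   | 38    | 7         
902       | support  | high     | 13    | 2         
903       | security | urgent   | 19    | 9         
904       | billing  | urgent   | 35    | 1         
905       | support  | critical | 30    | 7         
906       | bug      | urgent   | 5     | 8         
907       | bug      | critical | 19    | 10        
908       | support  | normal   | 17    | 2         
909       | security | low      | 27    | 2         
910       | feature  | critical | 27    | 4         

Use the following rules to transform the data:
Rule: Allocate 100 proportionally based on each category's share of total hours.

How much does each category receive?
billing: 31.74, bug: 10.43, feature: 11.74, security: 20.0, support: 26.09

Step 1: Calculate total hours = 230
Step 2: Calculate each category's proportion:
  billing: 73/230 = 31.74% → 31.74
  bug: 24/230 = 10.43% → 10.43
  feature: 27/230 = 11.74% → 11.74
  security: 46/230 = 20.00% → 20.0
  support: 60/230 = 26.09% → 26.09
Step 3: Verify: sum of allocations ≈ 100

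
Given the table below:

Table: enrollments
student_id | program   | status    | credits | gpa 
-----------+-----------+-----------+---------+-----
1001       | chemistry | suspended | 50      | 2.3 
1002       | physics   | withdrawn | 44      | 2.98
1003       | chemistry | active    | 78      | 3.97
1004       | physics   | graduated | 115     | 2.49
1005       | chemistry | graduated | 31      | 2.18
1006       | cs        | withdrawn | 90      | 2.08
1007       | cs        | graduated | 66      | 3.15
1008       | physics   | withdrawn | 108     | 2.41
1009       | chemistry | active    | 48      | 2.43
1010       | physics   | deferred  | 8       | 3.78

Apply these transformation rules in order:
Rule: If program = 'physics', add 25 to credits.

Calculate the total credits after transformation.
738

Step 1: Count records where program = 'physics': 4
Step 2: Total bonus added: 4 × 25 = 100
Step 3: Original sum of credits: 638
Step 4: Final sum = 638 + 100 = 738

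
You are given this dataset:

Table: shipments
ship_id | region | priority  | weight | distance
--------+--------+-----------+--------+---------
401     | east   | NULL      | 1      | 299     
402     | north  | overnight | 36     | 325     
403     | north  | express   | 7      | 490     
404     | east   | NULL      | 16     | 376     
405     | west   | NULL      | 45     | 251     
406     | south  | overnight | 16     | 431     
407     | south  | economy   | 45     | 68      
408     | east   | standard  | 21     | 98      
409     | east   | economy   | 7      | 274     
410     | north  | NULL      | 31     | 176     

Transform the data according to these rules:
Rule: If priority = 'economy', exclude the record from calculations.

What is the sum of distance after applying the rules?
2446

Step 1: Identify records where priority = 'economy'
Step 2: The excluded records sum to 342
Step 3: Original total distance = 2788
Step 4: Remaining total = 2788 - 342 = 2446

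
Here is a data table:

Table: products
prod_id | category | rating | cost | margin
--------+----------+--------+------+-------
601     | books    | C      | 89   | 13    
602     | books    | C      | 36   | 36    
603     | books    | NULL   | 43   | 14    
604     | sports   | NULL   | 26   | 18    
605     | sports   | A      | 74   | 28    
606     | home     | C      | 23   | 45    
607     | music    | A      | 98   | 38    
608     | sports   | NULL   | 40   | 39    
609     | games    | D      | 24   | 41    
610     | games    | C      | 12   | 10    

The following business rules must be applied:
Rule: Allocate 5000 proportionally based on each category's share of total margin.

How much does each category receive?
books: 1117.02, games: 904.26, home: 797.87, music: 673.76, sports: 1507.09

Step 1: Calculate total margin = 282
Step 2: Calculate each category's proportion:
  books: 63/282 = 22.34% → 1117.02
  games: 51/282 = 18.09% → 904.26
  home: 45/282 = 15.96% → 797.87
  music: 38/282 = 13.48% → 673.76
  sports: 85/282 = 30.14% → 1507.09
Step 3: Verify: sum of allocations ≈ 5000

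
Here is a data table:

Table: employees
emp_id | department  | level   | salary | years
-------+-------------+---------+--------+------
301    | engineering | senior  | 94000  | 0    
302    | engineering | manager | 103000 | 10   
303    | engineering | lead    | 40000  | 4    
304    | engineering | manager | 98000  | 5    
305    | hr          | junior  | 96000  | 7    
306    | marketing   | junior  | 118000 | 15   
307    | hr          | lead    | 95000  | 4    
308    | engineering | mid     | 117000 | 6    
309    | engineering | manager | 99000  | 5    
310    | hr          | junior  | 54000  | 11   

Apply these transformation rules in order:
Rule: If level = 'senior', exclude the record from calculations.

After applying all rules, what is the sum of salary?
820000

Step 1: Identify records where level = 'senior'
Step 2: The excluded records sum to 94000
Step 3: Original total salary = 914000
Step 4: Remaining total = 914000 - 94000 = 820000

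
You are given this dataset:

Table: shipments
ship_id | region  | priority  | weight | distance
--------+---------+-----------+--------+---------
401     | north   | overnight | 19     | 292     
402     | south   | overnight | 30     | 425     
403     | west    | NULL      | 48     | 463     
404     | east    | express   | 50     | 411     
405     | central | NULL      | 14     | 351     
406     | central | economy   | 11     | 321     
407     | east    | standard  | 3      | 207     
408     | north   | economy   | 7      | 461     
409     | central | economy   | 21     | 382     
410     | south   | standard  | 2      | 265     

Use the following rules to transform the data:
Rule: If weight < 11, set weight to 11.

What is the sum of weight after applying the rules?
226

Step 1: 3 records have weight < 11
Step 2: These records originally summed to 12
Step 3: After setting to minimum: 3 × 11 = 33
Step 4: Unaffected records sum: 193
Step 5: Final sum = 33 + 193 = 226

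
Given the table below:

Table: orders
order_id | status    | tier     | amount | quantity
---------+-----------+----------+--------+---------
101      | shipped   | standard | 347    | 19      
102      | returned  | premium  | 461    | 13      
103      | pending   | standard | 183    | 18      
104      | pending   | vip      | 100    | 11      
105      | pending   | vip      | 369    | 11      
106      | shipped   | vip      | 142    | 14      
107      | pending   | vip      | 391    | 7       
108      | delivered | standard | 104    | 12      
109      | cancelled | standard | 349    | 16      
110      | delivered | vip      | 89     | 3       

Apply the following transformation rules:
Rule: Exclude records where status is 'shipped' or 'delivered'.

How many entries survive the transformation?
6

Step 1: Count records to exclude
  - 2 (shipped) + 2 (delivered) = 4 records
Step 2: Total records: 10
Step 3: Remaining = 10 - 4 = 6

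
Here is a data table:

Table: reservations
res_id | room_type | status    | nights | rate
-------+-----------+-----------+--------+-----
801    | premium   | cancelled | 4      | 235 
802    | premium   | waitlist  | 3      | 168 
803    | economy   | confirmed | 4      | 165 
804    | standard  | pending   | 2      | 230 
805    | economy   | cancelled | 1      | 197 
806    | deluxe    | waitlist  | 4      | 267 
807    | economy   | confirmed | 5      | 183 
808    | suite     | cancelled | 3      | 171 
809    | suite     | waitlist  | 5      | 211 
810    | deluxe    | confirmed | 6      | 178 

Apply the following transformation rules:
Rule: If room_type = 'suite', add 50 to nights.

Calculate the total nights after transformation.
137

Step 1: Count records where room_type = 'suite': 2
Step 2: Total bonus added: 2 × 50 = 100
Step 3: Original sum of nights: 37
Step 4: Final sum = 37 + 100 = 137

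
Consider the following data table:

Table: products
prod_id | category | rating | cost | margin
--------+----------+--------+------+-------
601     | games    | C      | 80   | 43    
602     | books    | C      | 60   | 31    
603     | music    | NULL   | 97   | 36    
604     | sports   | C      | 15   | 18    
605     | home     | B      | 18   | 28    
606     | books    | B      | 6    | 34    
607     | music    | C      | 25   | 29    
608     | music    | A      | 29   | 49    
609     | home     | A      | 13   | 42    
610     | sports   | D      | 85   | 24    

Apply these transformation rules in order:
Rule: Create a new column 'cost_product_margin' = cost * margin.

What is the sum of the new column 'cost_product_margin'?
14502

Step 1: For each record, compute cost * margin
Example calculations:
  80 * 43 = 3440
  60 * 31 = 1860
  97 * 36 = 3492
  ...
Step 2: Sum all derived values
Step 3: Total = 14502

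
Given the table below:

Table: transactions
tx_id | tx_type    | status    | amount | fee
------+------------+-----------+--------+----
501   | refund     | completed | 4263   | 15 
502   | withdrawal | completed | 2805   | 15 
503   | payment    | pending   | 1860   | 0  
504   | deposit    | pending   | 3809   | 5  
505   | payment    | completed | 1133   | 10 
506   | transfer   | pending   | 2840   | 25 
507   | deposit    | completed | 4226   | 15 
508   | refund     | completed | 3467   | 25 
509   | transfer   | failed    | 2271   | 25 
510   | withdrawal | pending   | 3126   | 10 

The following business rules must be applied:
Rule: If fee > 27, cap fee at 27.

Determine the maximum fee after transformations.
25

Step 1: Original maximum fee = 25
Step 2: Check cap of 27 against maximum
Step 3: No records exceed the cap (max 25 <= cap 27), so no capping applies
Step 4: Maximum after transformation = 25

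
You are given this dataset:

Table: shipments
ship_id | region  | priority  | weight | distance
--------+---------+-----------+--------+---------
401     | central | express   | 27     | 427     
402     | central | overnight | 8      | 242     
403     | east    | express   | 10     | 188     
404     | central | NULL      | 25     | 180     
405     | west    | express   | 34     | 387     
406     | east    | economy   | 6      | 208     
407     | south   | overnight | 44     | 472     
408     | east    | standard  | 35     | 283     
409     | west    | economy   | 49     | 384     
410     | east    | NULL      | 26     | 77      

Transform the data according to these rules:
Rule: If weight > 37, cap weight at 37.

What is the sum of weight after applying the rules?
245

Step 1: 2 records have weight > 37
Step 2: These records originally summed to 93
Step 3: After capping: 2 × 37 = 74
Step 4: Unaffected records sum: 171
Step 5: Final sum = 74 + 171 = 245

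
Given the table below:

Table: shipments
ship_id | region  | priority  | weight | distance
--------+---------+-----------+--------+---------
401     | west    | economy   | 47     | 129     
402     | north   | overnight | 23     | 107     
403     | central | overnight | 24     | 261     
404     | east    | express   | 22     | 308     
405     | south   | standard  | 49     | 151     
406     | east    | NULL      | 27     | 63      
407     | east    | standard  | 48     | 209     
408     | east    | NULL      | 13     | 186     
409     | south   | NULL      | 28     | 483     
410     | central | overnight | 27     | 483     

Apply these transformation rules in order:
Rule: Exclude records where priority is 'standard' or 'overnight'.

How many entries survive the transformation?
5

Step 1: Count records to exclude
  - 2 (standard) + 3 (overnight) = 5 records
Step 2: Total records: 10
Step 3: Remaining = 10 - 5 = 5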